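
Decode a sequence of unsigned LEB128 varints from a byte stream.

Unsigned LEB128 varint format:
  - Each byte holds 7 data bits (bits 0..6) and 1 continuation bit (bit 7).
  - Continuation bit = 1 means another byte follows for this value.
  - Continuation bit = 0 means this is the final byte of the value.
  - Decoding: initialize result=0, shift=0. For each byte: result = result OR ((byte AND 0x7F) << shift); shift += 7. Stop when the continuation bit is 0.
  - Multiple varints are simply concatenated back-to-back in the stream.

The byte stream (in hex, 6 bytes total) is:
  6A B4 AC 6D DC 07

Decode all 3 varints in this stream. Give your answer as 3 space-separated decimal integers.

Answer: 106 1791540 988

Derivation:
  byte[0]=0x6A cont=0 payload=0x6A=106: acc |= 106<<0 -> acc=106 shift=7 [end]
Varint 1: bytes[0:1] = 6A -> value 106 (1 byte(s))
  byte[1]=0xB4 cont=1 payload=0x34=52: acc |= 52<<0 -> acc=52 shift=7
  byte[2]=0xAC cont=1 payload=0x2C=44: acc |= 44<<7 -> acc=5684 shift=14
  byte[3]=0x6D cont=0 payload=0x6D=109: acc |= 109<<14 -> acc=1791540 shift=21 [end]
Varint 2: bytes[1:4] = B4 AC 6D -> value 1791540 (3 byte(s))
  byte[4]=0xDC cont=1 payload=0x5C=92: acc |= 92<<0 -> acc=92 shift=7
  byte[5]=0x07 cont=0 payload=0x07=7: acc |= 7<<7 -> acc=988 shift=14 [end]
Varint 3: bytes[4:6] = DC 07 -> value 988 (2 byte(s))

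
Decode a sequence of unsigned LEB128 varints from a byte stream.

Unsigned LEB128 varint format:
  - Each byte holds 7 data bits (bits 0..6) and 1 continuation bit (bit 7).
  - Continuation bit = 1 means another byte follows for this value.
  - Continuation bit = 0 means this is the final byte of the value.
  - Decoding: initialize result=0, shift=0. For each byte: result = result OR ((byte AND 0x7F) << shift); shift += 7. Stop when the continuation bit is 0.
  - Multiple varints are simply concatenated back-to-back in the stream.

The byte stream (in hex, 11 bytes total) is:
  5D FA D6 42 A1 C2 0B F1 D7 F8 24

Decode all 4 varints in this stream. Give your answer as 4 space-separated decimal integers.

Answer: 93 1092474 188705 77474801

Derivation:
  byte[0]=0x5D cont=0 payload=0x5D=93: acc |= 93<<0 -> acc=93 shift=7 [end]
Varint 1: bytes[0:1] = 5D -> value 93 (1 byte(s))
  byte[1]=0xFA cont=1 payload=0x7A=122: acc |= 122<<0 -> acc=122 shift=7
  byte[2]=0xD6 cont=1 payload=0x56=86: acc |= 86<<7 -> acc=11130 shift=14
  byte[3]=0x42 cont=0 payload=0x42=66: acc |= 66<<14 -> acc=1092474 shift=21 [end]
Varint 2: bytes[1:4] = FA D6 42 -> value 1092474 (3 byte(s))
  byte[4]=0xA1 cont=1 payload=0x21=33: acc |= 33<<0 -> acc=33 shift=7
  byte[5]=0xC2 cont=1 payload=0x42=66: acc |= 66<<7 -> acc=8481 shift=14
  byte[6]=0x0B cont=0 payload=0x0B=11: acc |= 11<<14 -> acc=188705 shift=21 [end]
Varint 3: bytes[4:7] = A1 C2 0B -> value 188705 (3 byte(s))
  byte[7]=0xF1 cont=1 payload=0x71=113: acc |= 113<<0 -> acc=113 shift=7
  byte[8]=0xD7 cont=1 payload=0x57=87: acc |= 87<<7 -> acc=11249 shift=14
  byte[9]=0xF8 cont=1 payload=0x78=120: acc |= 120<<14 -> acc=1977329 shift=21
  byte[10]=0x24 cont=0 payload=0x24=36: acc |= 36<<21 -> acc=77474801 shift=28 [end]
Varint 4: bytes[7:11] = F1 D7 F8 24 -> value 77474801 (4 byte(s))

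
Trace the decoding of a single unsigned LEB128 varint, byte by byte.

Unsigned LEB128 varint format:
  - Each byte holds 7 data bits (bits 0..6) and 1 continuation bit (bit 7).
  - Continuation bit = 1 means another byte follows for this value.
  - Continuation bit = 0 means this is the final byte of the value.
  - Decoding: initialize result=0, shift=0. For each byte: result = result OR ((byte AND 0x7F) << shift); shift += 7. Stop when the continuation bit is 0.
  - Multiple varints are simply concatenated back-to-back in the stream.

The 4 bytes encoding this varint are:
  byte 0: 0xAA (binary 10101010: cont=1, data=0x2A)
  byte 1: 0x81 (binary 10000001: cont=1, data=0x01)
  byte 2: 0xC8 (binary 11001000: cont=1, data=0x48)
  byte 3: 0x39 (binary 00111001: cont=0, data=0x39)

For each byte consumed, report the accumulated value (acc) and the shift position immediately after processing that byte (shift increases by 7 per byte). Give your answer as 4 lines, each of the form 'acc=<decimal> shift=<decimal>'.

Answer: acc=42 shift=7
acc=170 shift=14
acc=1179818 shift=21
acc=120717482 shift=28

Derivation:
byte 0=0xAA: payload=0x2A=42, contrib = 42<<0 = 42; acc -> 42, shift -> 7
byte 1=0x81: payload=0x01=1, contrib = 1<<7 = 128; acc -> 170, shift -> 14
byte 2=0xC8: payload=0x48=72, contrib = 72<<14 = 1179648; acc -> 1179818, shift -> 21
byte 3=0x39: payload=0x39=57, contrib = 57<<21 = 119537664; acc -> 120717482, shift -> 28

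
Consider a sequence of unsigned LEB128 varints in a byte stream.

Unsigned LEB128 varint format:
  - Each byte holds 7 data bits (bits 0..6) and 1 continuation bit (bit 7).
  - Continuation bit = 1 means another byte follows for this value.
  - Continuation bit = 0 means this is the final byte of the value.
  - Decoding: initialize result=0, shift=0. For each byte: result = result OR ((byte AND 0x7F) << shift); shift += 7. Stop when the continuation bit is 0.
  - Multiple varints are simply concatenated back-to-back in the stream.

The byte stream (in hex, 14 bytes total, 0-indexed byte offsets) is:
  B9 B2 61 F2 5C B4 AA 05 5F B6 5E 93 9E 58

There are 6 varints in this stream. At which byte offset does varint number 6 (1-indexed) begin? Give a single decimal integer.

Answer: 11

Derivation:
  byte[0]=0xB9 cont=1 payload=0x39=57: acc |= 57<<0 -> acc=57 shift=7
  byte[1]=0xB2 cont=1 payload=0x32=50: acc |= 50<<7 -> acc=6457 shift=14
  byte[2]=0x61 cont=0 payload=0x61=97: acc |= 97<<14 -> acc=1595705 shift=21 [end]
Varint 1: bytes[0:3] = B9 B2 61 -> value 1595705 (3 byte(s))
  byte[3]=0xF2 cont=1 payload=0x72=114: acc |= 114<<0 -> acc=114 shift=7
  byte[4]=0x5C cont=0 payload=0x5C=92: acc |= 92<<7 -> acc=11890 shift=14 [end]
Varint 2: bytes[3:5] = F2 5C -> value 11890 (2 byte(s))
  byte[5]=0xB4 cont=1 payload=0x34=52: acc |= 52<<0 -> acc=52 shift=7
  byte[6]=0xAA cont=1 payload=0x2A=42: acc |= 42<<7 -> acc=5428 shift=14
  byte[7]=0x05 cont=0 payload=0x05=5: acc |= 5<<14 -> acc=87348 shift=21 [end]
Varint 3: bytes[5:8] = B4 AA 05 -> value 87348 (3 byte(s))
  byte[8]=0x5F cont=0 payload=0x5F=95: acc |= 95<<0 -> acc=95 shift=7 [end]
Varint 4: bytes[8:9] = 5F -> value 95 (1 byte(s))
  byte[9]=0xB6 cont=1 payload=0x36=54: acc |= 54<<0 -> acc=54 shift=7
  byte[10]=0x5E cont=0 payload=0x5E=94: acc |= 94<<7 -> acc=12086 shift=14 [end]
Varint 5: bytes[9:11] = B6 5E -> value 12086 (2 byte(s))
  byte[11]=0x93 cont=1 payload=0x13=19: acc |= 19<<0 -> acc=19 shift=7
  byte[12]=0x9E cont=1 payload=0x1E=30: acc |= 30<<7 -> acc=3859 shift=14
  byte[13]=0x58 cont=0 payload=0x58=88: acc |= 88<<14 -> acc=1445651 shift=21 [end]
Varint 6: bytes[11:14] = 93 9E 58 -> value 1445651 (3 byte(s))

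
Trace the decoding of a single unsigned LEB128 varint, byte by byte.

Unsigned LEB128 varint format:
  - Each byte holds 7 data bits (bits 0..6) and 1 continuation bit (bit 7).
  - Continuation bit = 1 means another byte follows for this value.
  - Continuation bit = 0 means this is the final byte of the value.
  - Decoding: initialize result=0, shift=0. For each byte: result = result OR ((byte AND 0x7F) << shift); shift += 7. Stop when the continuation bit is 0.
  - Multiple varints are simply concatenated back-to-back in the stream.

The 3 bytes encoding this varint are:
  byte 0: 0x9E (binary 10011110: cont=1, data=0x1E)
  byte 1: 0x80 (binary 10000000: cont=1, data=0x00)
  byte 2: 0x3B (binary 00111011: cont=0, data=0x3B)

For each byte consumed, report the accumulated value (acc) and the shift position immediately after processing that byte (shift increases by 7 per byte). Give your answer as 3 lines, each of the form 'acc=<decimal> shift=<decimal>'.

Answer: acc=30 shift=7
acc=30 shift=14
acc=966686 shift=21

Derivation:
byte 0=0x9E: payload=0x1E=30, contrib = 30<<0 = 30; acc -> 30, shift -> 7
byte 1=0x80: payload=0x00=0, contrib = 0<<7 = 0; acc -> 30, shift -> 14
byte 2=0x3B: payload=0x3B=59, contrib = 59<<14 = 966656; acc -> 966686, shift -> 21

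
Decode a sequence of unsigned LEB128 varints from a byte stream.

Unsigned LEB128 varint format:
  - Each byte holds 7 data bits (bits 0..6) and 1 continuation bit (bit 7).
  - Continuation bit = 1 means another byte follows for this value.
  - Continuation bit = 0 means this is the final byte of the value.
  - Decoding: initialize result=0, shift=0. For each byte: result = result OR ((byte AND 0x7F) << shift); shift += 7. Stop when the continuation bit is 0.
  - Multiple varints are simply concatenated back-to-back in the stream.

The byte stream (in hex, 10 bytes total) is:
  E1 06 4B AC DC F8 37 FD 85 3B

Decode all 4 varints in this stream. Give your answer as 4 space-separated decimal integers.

  byte[0]=0xE1 cont=1 payload=0x61=97: acc |= 97<<0 -> acc=97 shift=7
  byte[1]=0x06 cont=0 payload=0x06=6: acc |= 6<<7 -> acc=865 shift=14 [end]
Varint 1: bytes[0:2] = E1 06 -> value 865 (2 byte(s))
  byte[2]=0x4B cont=0 payload=0x4B=75: acc |= 75<<0 -> acc=75 shift=7 [end]
Varint 2: bytes[2:3] = 4B -> value 75 (1 byte(s))
  byte[3]=0xAC cont=1 payload=0x2C=44: acc |= 44<<0 -> acc=44 shift=7
  byte[4]=0xDC cont=1 payload=0x5C=92: acc |= 92<<7 -> acc=11820 shift=14
  byte[5]=0xF8 cont=1 payload=0x78=120: acc |= 120<<14 -> acc=1977900 shift=21
  byte[6]=0x37 cont=0 payload=0x37=55: acc |= 55<<21 -> acc=117321260 shift=28 [end]
Varint 3: bytes[3:7] = AC DC F8 37 -> value 117321260 (4 byte(s))
  byte[7]=0xFD cont=1 payload=0x7D=125: acc |= 125<<0 -> acc=125 shift=7
  byte[8]=0x85 cont=1 payload=0x05=5: acc |= 5<<7 -> acc=765 shift=14
  byte[9]=0x3B cont=0 payload=0x3B=59: acc |= 59<<14 -> acc=967421 shift=21 [end]
Varint 4: bytes[7:10] = FD 85 3B -> value 967421 (3 byte(s))

Answer: 865 75 117321260 967421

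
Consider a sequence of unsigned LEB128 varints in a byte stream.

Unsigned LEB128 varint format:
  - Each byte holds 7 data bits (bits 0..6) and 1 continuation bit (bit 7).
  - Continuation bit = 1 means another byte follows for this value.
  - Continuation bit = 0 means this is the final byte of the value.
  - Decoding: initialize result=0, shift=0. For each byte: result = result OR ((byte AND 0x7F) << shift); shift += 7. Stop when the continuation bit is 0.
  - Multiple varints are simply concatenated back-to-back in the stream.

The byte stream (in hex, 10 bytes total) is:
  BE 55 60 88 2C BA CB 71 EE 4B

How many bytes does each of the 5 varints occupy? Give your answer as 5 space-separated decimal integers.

Answer: 2 1 2 3 2

Derivation:
  byte[0]=0xBE cont=1 payload=0x3E=62: acc |= 62<<0 -> acc=62 shift=7
  byte[1]=0x55 cont=0 payload=0x55=85: acc |= 85<<7 -> acc=10942 shift=14 [end]
Varint 1: bytes[0:2] = BE 55 -> value 10942 (2 byte(s))
  byte[2]=0x60 cont=0 payload=0x60=96: acc |= 96<<0 -> acc=96 shift=7 [end]
Varint 2: bytes[2:3] = 60 -> value 96 (1 byte(s))
  byte[3]=0x88 cont=1 payload=0x08=8: acc |= 8<<0 -> acc=8 shift=7
  byte[4]=0x2C cont=0 payload=0x2C=44: acc |= 44<<7 -> acc=5640 shift=14 [end]
Varint 3: bytes[3:5] = 88 2C -> value 5640 (2 byte(s))
  byte[5]=0xBA cont=1 payload=0x3A=58: acc |= 58<<0 -> acc=58 shift=7
  byte[6]=0xCB cont=1 payload=0x4B=75: acc |= 75<<7 -> acc=9658 shift=14
  byte[7]=0x71 cont=0 payload=0x71=113: acc |= 113<<14 -> acc=1861050 shift=21 [end]
Varint 4: bytes[5:8] = BA CB 71 -> value 1861050 (3 byte(s))
  byte[8]=0xEE cont=1 payload=0x6E=110: acc |= 110<<0 -> acc=110 shift=7
  byte[9]=0x4B cont=0 payload=0x4B=75: acc |= 75<<7 -> acc=9710 shift=14 [end]
Varint 5: bytes[8:10] = EE 4B -> value 9710 (2 byte(s))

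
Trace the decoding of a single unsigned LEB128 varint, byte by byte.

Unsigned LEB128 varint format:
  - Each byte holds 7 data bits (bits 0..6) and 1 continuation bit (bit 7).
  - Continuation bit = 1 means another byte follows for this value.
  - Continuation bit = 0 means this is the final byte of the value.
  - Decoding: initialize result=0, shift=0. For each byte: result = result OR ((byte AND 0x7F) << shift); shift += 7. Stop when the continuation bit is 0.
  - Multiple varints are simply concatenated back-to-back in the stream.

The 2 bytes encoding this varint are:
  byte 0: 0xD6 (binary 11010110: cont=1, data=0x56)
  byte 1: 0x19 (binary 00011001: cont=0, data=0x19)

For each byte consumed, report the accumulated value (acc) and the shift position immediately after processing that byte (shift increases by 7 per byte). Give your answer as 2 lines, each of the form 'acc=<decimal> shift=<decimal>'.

byte 0=0xD6: payload=0x56=86, contrib = 86<<0 = 86; acc -> 86, shift -> 7
byte 1=0x19: payload=0x19=25, contrib = 25<<7 = 3200; acc -> 3286, shift -> 14

Answer: acc=86 shift=7
acc=3286 shift=14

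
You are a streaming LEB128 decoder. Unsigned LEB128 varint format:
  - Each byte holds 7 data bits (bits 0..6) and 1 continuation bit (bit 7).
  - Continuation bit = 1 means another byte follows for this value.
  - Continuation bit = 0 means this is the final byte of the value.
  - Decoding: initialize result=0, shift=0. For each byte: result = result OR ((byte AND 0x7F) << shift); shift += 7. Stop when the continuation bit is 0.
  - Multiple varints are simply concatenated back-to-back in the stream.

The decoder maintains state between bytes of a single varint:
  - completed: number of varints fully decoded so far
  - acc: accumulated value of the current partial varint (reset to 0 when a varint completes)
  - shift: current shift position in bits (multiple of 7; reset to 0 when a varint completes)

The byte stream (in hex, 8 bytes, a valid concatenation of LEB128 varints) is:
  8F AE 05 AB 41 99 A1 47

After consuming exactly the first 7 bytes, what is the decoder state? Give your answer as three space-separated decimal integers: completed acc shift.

Answer: 2 4249 14

Derivation:
byte[0]=0x8F cont=1 payload=0x0F: acc |= 15<<0 -> completed=0 acc=15 shift=7
byte[1]=0xAE cont=1 payload=0x2E: acc |= 46<<7 -> completed=0 acc=5903 shift=14
byte[2]=0x05 cont=0 payload=0x05: varint #1 complete (value=87823); reset -> completed=1 acc=0 shift=0
byte[3]=0xAB cont=1 payload=0x2B: acc |= 43<<0 -> completed=1 acc=43 shift=7
byte[4]=0x41 cont=0 payload=0x41: varint #2 complete (value=8363); reset -> completed=2 acc=0 shift=0
byte[5]=0x99 cont=1 payload=0x19: acc |= 25<<0 -> completed=2 acc=25 shift=7
byte[6]=0xA1 cont=1 payload=0x21: acc |= 33<<7 -> completed=2 acc=4249 shift=14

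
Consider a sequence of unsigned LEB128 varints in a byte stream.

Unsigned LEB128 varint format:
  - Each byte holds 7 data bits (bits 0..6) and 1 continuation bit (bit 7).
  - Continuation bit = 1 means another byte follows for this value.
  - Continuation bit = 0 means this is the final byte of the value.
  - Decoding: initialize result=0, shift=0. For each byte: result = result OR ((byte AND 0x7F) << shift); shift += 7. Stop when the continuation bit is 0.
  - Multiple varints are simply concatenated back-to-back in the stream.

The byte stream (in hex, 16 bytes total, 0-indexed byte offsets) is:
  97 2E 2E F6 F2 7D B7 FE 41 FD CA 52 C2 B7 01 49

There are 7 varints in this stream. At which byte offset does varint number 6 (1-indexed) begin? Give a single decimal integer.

Answer: 12

Derivation:
  byte[0]=0x97 cont=1 payload=0x17=23: acc |= 23<<0 -> acc=23 shift=7
  byte[1]=0x2E cont=0 payload=0x2E=46: acc |= 46<<7 -> acc=5911 shift=14 [end]
Varint 1: bytes[0:2] = 97 2E -> value 5911 (2 byte(s))
  byte[2]=0x2E cont=0 payload=0x2E=46: acc |= 46<<0 -> acc=46 shift=7 [end]
Varint 2: bytes[2:3] = 2E -> value 46 (1 byte(s))
  byte[3]=0xF6 cont=1 payload=0x76=118: acc |= 118<<0 -> acc=118 shift=7
  byte[4]=0xF2 cont=1 payload=0x72=114: acc |= 114<<7 -> acc=14710 shift=14
  byte[5]=0x7D cont=0 payload=0x7D=125: acc |= 125<<14 -> acc=2062710 shift=21 [end]
Varint 3: bytes[3:6] = F6 F2 7D -> value 2062710 (3 byte(s))
  byte[6]=0xB7 cont=1 payload=0x37=55: acc |= 55<<0 -> acc=55 shift=7
  byte[7]=0xFE cont=1 payload=0x7E=126: acc |= 126<<7 -> acc=16183 shift=14
  byte[8]=0x41 cont=0 payload=0x41=65: acc |= 65<<14 -> acc=1081143 shift=21 [end]
Varint 4: bytes[6:9] = B7 FE 41 -> value 1081143 (3 byte(s))
  byte[9]=0xFD cont=1 payload=0x7D=125: acc |= 125<<0 -> acc=125 shift=7
  byte[10]=0xCA cont=1 payload=0x4A=74: acc |= 74<<7 -> acc=9597 shift=14
  byte[11]=0x52 cont=0 payload=0x52=82: acc |= 82<<14 -> acc=1353085 shift=21 [end]
Varint 5: bytes[9:12] = FD CA 52 -> value 1353085 (3 byte(s))
  byte[12]=0xC2 cont=1 payload=0x42=66: acc |= 66<<0 -> acc=66 shift=7
  byte[13]=0xB7 cont=1 payload=0x37=55: acc |= 55<<7 -> acc=7106 shift=14
  byte[14]=0x01 cont=0 payload=0x01=1: acc |= 1<<14 -> acc=23490 shift=21 [end]
Varint 6: bytes[12:15] = C2 B7 01 -> value 23490 (3 byte(s))
  byte[15]=0x49 cont=0 payload=0x49=73: acc |= 73<<0 -> acc=73 shift=7 [end]
Varint 7: bytes[15:16] = 49 -> value 73 (1 byte(s))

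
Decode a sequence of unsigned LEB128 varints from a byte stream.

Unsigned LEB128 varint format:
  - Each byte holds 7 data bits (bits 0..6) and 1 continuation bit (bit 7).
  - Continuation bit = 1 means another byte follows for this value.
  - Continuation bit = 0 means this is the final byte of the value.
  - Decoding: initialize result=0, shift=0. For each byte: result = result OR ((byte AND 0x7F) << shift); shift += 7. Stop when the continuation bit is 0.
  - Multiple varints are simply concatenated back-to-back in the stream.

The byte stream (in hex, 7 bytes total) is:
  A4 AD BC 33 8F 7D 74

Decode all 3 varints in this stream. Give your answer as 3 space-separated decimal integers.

Answer: 107943588 16015 116

Derivation:
  byte[0]=0xA4 cont=1 payload=0x24=36: acc |= 36<<0 -> acc=36 shift=7
  byte[1]=0xAD cont=1 payload=0x2D=45: acc |= 45<<7 -> acc=5796 shift=14
  byte[2]=0xBC cont=1 payload=0x3C=60: acc |= 60<<14 -> acc=988836 shift=21
  byte[3]=0x33 cont=0 payload=0x33=51: acc |= 51<<21 -> acc=107943588 shift=28 [end]
Varint 1: bytes[0:4] = A4 AD BC 33 -> value 107943588 (4 byte(s))
  byte[4]=0x8F cont=1 payload=0x0F=15: acc |= 15<<0 -> acc=15 shift=7
  byte[5]=0x7D cont=0 payload=0x7D=125: acc |= 125<<7 -> acc=16015 shift=14 [end]
Varint 2: bytes[4:6] = 8F 7D -> value 16015 (2 byte(s))
  byte[6]=0x74 cont=0 payload=0x74=116: acc |= 116<<0 -> acc=116 shift=7 [end]
Varint 3: bytes[6:7] = 74 -> value 116 (1 byte(s))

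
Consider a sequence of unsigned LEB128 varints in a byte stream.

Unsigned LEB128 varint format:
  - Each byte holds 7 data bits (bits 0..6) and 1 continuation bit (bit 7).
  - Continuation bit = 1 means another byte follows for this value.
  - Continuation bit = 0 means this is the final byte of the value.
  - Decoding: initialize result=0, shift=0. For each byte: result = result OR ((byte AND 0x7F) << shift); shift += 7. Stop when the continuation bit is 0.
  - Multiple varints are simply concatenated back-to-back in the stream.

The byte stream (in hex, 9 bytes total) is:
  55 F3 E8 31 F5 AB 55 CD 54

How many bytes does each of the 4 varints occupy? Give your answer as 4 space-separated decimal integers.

Answer: 1 3 3 2

Derivation:
  byte[0]=0x55 cont=0 payload=0x55=85: acc |= 85<<0 -> acc=85 shift=7 [end]
Varint 1: bytes[0:1] = 55 -> value 85 (1 byte(s))
  byte[1]=0xF3 cont=1 payload=0x73=115: acc |= 115<<0 -> acc=115 shift=7
  byte[2]=0xE8 cont=1 payload=0x68=104: acc |= 104<<7 -> acc=13427 shift=14
  byte[3]=0x31 cont=0 payload=0x31=49: acc |= 49<<14 -> acc=816243 shift=21 [end]
Varint 2: bytes[1:4] = F3 E8 31 -> value 816243 (3 byte(s))
  byte[4]=0xF5 cont=1 payload=0x75=117: acc |= 117<<0 -> acc=117 shift=7
  byte[5]=0xAB cont=1 payload=0x2B=43: acc |= 43<<7 -> acc=5621 shift=14
  byte[6]=0x55 cont=0 payload=0x55=85: acc |= 85<<14 -> acc=1398261 shift=21 [end]
Varint 3: bytes[4:7] = F5 AB 55 -> value 1398261 (3 byte(s))
  byte[7]=0xCD cont=1 payload=0x4D=77: acc |= 77<<0 -> acc=77 shift=7
  byte[8]=0x54 cont=0 payload=0x54=84: acc |= 84<<7 -> acc=10829 shift=14 [end]
Varint 4: bytes[7:9] = CD 54 -> value 10829 (2 byte(s))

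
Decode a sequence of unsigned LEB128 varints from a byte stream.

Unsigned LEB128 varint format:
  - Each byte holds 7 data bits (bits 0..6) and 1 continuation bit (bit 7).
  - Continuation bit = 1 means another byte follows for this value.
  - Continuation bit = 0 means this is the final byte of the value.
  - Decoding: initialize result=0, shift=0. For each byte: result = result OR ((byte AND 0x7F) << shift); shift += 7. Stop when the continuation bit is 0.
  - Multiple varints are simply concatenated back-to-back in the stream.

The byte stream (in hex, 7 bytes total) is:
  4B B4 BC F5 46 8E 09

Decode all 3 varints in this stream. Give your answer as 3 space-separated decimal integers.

Answer: 75 148725300 1166

Derivation:
  byte[0]=0x4B cont=0 payload=0x4B=75: acc |= 75<<0 -> acc=75 shift=7 [end]
Varint 1: bytes[0:1] = 4B -> value 75 (1 byte(s))
  byte[1]=0xB4 cont=1 payload=0x34=52: acc |= 52<<0 -> acc=52 shift=7
  byte[2]=0xBC cont=1 payload=0x3C=60: acc |= 60<<7 -> acc=7732 shift=14
  byte[3]=0xF5 cont=1 payload=0x75=117: acc |= 117<<14 -> acc=1924660 shift=21
  byte[4]=0x46 cont=0 payload=0x46=70: acc |= 70<<21 -> acc=148725300 shift=28 [end]
Varint 2: bytes[1:5] = B4 BC F5 46 -> value 148725300 (4 byte(s))
  byte[5]=0x8E cont=1 payload=0x0E=14: acc |= 14<<0 -> acc=14 shift=7
  byte[6]=0x09 cont=0 payload=0x09=9: acc |= 9<<7 -> acc=1166 shift=14 [end]
Varint 3: bytes[5:7] = 8E 09 -> value 1166 (2 byte(s))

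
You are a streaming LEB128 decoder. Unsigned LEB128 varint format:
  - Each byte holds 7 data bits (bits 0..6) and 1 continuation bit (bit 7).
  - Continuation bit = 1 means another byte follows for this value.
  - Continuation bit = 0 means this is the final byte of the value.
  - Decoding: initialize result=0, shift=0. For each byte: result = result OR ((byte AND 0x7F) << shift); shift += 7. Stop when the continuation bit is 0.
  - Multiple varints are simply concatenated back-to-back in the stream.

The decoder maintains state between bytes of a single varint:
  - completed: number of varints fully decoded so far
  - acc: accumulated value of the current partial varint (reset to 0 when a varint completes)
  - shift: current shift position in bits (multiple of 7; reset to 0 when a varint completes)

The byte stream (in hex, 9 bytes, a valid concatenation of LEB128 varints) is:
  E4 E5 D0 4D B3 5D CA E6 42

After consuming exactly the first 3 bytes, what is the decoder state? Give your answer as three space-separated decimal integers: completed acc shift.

Answer: 0 1323748 21

Derivation:
byte[0]=0xE4 cont=1 payload=0x64: acc |= 100<<0 -> completed=0 acc=100 shift=7
byte[1]=0xE5 cont=1 payload=0x65: acc |= 101<<7 -> completed=0 acc=13028 shift=14
byte[2]=0xD0 cont=1 payload=0x50: acc |= 80<<14 -> completed=0 acc=1323748 shift=21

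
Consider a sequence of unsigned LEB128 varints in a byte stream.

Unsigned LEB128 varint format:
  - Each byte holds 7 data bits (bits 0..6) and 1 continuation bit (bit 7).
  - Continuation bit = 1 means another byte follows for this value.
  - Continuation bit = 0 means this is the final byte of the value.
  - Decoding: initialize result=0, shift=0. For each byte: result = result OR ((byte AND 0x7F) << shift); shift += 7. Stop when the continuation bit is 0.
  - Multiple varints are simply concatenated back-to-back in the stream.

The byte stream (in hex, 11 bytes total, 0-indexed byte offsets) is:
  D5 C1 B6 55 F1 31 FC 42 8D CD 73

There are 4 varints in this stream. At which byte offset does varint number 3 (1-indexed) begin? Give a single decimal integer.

Answer: 6

Derivation:
  byte[0]=0xD5 cont=1 payload=0x55=85: acc |= 85<<0 -> acc=85 shift=7
  byte[1]=0xC1 cont=1 payload=0x41=65: acc |= 65<<7 -> acc=8405 shift=14
  byte[2]=0xB6 cont=1 payload=0x36=54: acc |= 54<<14 -> acc=893141 shift=21
  byte[3]=0x55 cont=0 payload=0x55=85: acc |= 85<<21 -> acc=179151061 shift=28 [end]
Varint 1: bytes[0:4] = D5 C1 B6 55 -> value 179151061 (4 byte(s))
  byte[4]=0xF1 cont=1 payload=0x71=113: acc |= 113<<0 -> acc=113 shift=7
  byte[5]=0x31 cont=0 payload=0x31=49: acc |= 49<<7 -> acc=6385 shift=14 [end]
Varint 2: bytes[4:6] = F1 31 -> value 6385 (2 byte(s))
  byte[6]=0xFC cont=1 payload=0x7C=124: acc |= 124<<0 -> acc=124 shift=7
  byte[7]=0x42 cont=0 payload=0x42=66: acc |= 66<<7 -> acc=8572 shift=14 [end]
Varint 3: bytes[6:8] = FC 42 -> value 8572 (2 byte(s))
  byte[8]=0x8D cont=1 payload=0x0D=13: acc |= 13<<0 -> acc=13 shift=7
  byte[9]=0xCD cont=1 payload=0x4D=77: acc |= 77<<7 -> acc=9869 shift=14
  byte[10]=0x73 cont=0 payload=0x73=115: acc |= 115<<14 -> acc=1894029 shift=21 [end]
Varint 4: bytes[8:11] = 8D CD 73 -> value 1894029 (3 byte(s))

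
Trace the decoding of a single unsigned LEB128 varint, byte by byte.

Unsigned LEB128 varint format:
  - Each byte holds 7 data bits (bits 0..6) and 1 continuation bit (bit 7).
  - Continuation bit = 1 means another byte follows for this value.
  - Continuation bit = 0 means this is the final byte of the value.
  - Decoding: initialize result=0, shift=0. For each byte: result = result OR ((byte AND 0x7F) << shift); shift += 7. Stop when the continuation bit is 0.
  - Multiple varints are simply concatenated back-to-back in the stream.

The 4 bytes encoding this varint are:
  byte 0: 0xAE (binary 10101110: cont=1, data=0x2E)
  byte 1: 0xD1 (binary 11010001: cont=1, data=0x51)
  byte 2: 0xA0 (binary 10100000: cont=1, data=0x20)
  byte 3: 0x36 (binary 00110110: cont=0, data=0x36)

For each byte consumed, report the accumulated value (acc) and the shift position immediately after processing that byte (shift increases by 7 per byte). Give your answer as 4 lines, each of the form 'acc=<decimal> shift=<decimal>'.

Answer: acc=46 shift=7
acc=10414 shift=14
acc=534702 shift=21
acc=113780910 shift=28

Derivation:
byte 0=0xAE: payload=0x2E=46, contrib = 46<<0 = 46; acc -> 46, shift -> 7
byte 1=0xD1: payload=0x51=81, contrib = 81<<7 = 10368; acc -> 10414, shift -> 14
byte 2=0xA0: payload=0x20=32, contrib = 32<<14 = 524288; acc -> 534702, shift -> 21
byte 3=0x36: payload=0x36=54, contrib = 54<<21 = 113246208; acc -> 113780910, shift -> 28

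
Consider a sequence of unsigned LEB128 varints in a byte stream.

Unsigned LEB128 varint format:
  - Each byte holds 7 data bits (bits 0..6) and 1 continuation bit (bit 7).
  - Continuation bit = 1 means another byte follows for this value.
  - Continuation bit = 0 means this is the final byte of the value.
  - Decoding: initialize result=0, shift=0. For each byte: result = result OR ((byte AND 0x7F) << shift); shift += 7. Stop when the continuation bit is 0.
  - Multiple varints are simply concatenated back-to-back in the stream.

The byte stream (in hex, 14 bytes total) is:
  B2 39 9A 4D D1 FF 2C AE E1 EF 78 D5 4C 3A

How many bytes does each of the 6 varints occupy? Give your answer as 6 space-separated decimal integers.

  byte[0]=0xB2 cont=1 payload=0x32=50: acc |= 50<<0 -> acc=50 shift=7
  byte[1]=0x39 cont=0 payload=0x39=57: acc |= 57<<7 -> acc=7346 shift=14 [end]
Varint 1: bytes[0:2] = B2 39 -> value 7346 (2 byte(s))
  byte[2]=0x9A cont=1 payload=0x1A=26: acc |= 26<<0 -> acc=26 shift=7
  byte[3]=0x4D cont=0 payload=0x4D=77: acc |= 77<<7 -> acc=9882 shift=14 [end]
Varint 2: bytes[2:4] = 9A 4D -> value 9882 (2 byte(s))
  byte[4]=0xD1 cont=1 payload=0x51=81: acc |= 81<<0 -> acc=81 shift=7
  byte[5]=0xFF cont=1 payload=0x7F=127: acc |= 127<<7 -> acc=16337 shift=14
  byte[6]=0x2C cont=0 payload=0x2C=44: acc |= 44<<14 -> acc=737233 shift=21 [end]
Varint 3: bytes[4:7] = D1 FF 2C -> value 737233 (3 byte(s))
  byte[7]=0xAE cont=1 payload=0x2E=46: acc |= 46<<0 -> acc=46 shift=7
  byte[8]=0xE1 cont=1 payload=0x61=97: acc |= 97<<7 -> acc=12462 shift=14
  byte[9]=0xEF cont=1 payload=0x6F=111: acc |= 111<<14 -> acc=1831086 shift=21
  byte[10]=0x78 cont=0 payload=0x78=120: acc |= 120<<21 -> acc=253489326 shift=28 [end]
Varint 4: bytes[7:11] = AE E1 EF 78 -> value 253489326 (4 byte(s))
  byte[11]=0xD5 cont=1 payload=0x55=85: acc |= 85<<0 -> acc=85 shift=7
  byte[12]=0x4C cont=0 payload=0x4C=76: acc |= 76<<7 -> acc=9813 shift=14 [end]
Varint 5: bytes[11:13] = D5 4C -> value 9813 (2 byte(s))
  byte[13]=0x3A cont=0 payload=0x3A=58: acc |= 58<<0 -> acc=58 shift=7 [end]
Varint 6: bytes[13:14] = 3A -> value 58 (1 byte(s))

Answer: 2 2 3 4 2 1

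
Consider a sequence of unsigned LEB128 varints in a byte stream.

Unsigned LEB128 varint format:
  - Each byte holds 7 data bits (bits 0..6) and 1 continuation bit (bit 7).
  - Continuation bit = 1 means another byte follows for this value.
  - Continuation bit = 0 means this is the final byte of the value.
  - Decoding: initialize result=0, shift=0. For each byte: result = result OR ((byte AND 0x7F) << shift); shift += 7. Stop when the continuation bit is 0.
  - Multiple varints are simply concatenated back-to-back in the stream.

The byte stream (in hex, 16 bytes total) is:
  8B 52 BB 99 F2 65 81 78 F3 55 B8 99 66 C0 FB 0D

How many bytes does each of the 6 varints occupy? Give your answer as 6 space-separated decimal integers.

  byte[0]=0x8B cont=1 payload=0x0B=11: acc |= 11<<0 -> acc=11 shift=7
  byte[1]=0x52 cont=0 payload=0x52=82: acc |= 82<<7 -> acc=10507 shift=14 [end]
Varint 1: bytes[0:2] = 8B 52 -> value 10507 (2 byte(s))
  byte[2]=0xBB cont=1 payload=0x3B=59: acc |= 59<<0 -> acc=59 shift=7
  byte[3]=0x99 cont=1 payload=0x19=25: acc |= 25<<7 -> acc=3259 shift=14
  byte[4]=0xF2 cont=1 payload=0x72=114: acc |= 114<<14 -> acc=1871035 shift=21
  byte[5]=0x65 cont=0 payload=0x65=101: acc |= 101<<21 -> acc=213683387 shift=28 [end]
Varint 2: bytes[2:6] = BB 99 F2 65 -> value 213683387 (4 byte(s))
  byte[6]=0x81 cont=1 payload=0x01=1: acc |= 1<<0 -> acc=1 shift=7
  byte[7]=0x78 cont=0 payload=0x78=120: acc |= 120<<7 -> acc=15361 shift=14 [end]
Varint 3: bytes[6:8] = 81 78 -> value 15361 (2 byte(s))
  byte[8]=0xF3 cont=1 payload=0x73=115: acc |= 115<<0 -> acc=115 shift=7
  byte[9]=0x55 cont=0 payload=0x55=85: acc |= 85<<7 -> acc=10995 shift=14 [end]
Varint 4: bytes[8:10] = F3 55 -> value 10995 (2 byte(s))
  byte[10]=0xB8 cont=1 payload=0x38=56: acc |= 56<<0 -> acc=56 shift=7
  byte[11]=0x99 cont=1 payload=0x19=25: acc |= 25<<7 -> acc=3256 shift=14
  byte[12]=0x66 cont=0 payload=0x66=102: acc |= 102<<14 -> acc=1674424 shift=21 [end]
Varint 5: bytes[10:13] = B8 99 66 -> value 1674424 (3 byte(s))
  byte[13]=0xC0 cont=1 payload=0x40=64: acc |= 64<<0 -> acc=64 shift=7
  byte[14]=0xFB cont=1 payload=0x7B=123: acc |= 123<<7 -> acc=15808 shift=14
  byte[15]=0x0D cont=0 payload=0x0D=13: acc |= 13<<14 -> acc=228800 shift=21 [end]
Varint 6: bytes[13:16] = C0 FB 0D -> value 228800 (3 byte(s))

Answer: 2 4 2 2 3 3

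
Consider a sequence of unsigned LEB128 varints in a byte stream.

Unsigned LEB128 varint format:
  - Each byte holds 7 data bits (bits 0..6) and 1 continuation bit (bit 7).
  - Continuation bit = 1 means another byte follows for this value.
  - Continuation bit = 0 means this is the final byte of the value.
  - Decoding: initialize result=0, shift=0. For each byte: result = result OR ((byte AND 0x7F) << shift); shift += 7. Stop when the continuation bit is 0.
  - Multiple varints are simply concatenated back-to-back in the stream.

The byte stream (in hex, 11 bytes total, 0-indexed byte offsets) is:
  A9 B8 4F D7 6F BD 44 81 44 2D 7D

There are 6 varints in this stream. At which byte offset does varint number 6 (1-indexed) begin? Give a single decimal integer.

  byte[0]=0xA9 cont=1 payload=0x29=41: acc |= 41<<0 -> acc=41 shift=7
  byte[1]=0xB8 cont=1 payload=0x38=56: acc |= 56<<7 -> acc=7209 shift=14
  byte[2]=0x4F cont=0 payload=0x4F=79: acc |= 79<<14 -> acc=1301545 shift=21 [end]
Varint 1: bytes[0:3] = A9 B8 4F -> value 1301545 (3 byte(s))
  byte[3]=0xD7 cont=1 payload=0x57=87: acc |= 87<<0 -> acc=87 shift=7
  byte[4]=0x6F cont=0 payload=0x6F=111: acc |= 111<<7 -> acc=14295 shift=14 [end]
Varint 2: bytes[3:5] = D7 6F -> value 14295 (2 byte(s))
  byte[5]=0xBD cont=1 payload=0x3D=61: acc |= 61<<0 -> acc=61 shift=7
  byte[6]=0x44 cont=0 payload=0x44=68: acc |= 68<<7 -> acc=8765 shift=14 [end]
Varint 3: bytes[5:7] = BD 44 -> value 8765 (2 byte(s))
  byte[7]=0x81 cont=1 payload=0x01=1: acc |= 1<<0 -> acc=1 shift=7
  byte[8]=0x44 cont=0 payload=0x44=68: acc |= 68<<7 -> acc=8705 shift=14 [end]
Varint 4: bytes[7:9] = 81 44 -> value 8705 (2 byte(s))
  byte[9]=0x2D cont=0 payload=0x2D=45: acc |= 45<<0 -> acc=45 shift=7 [end]
Varint 5: bytes[9:10] = 2D -> value 45 (1 byte(s))
  byte[10]=0x7D cont=0 payload=0x7D=125: acc |= 125<<0 -> acc=125 shift=7 [end]
Varint 6: bytes[10:11] = 7D -> value 125 (1 byte(s))

Answer: 10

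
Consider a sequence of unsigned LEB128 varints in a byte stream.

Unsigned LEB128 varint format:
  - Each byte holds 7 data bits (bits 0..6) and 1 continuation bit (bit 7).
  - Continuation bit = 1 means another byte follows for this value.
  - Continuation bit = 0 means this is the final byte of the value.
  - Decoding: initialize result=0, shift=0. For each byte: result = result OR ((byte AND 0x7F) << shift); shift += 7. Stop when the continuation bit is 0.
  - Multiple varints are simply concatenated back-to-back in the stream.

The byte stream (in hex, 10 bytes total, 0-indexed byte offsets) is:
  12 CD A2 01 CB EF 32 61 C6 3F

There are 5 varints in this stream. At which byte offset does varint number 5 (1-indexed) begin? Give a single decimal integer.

  byte[0]=0x12 cont=0 payload=0x12=18: acc |= 18<<0 -> acc=18 shift=7 [end]
Varint 1: bytes[0:1] = 12 -> value 18 (1 byte(s))
  byte[1]=0xCD cont=1 payload=0x4D=77: acc |= 77<<0 -> acc=77 shift=7
  byte[2]=0xA2 cont=1 payload=0x22=34: acc |= 34<<7 -> acc=4429 shift=14
  byte[3]=0x01 cont=0 payload=0x01=1: acc |= 1<<14 -> acc=20813 shift=21 [end]
Varint 2: bytes[1:4] = CD A2 01 -> value 20813 (3 byte(s))
  byte[4]=0xCB cont=1 payload=0x4B=75: acc |= 75<<0 -> acc=75 shift=7
  byte[5]=0xEF cont=1 payload=0x6F=111: acc |= 111<<7 -> acc=14283 shift=14
  byte[6]=0x32 cont=0 payload=0x32=50: acc |= 50<<14 -> acc=833483 shift=21 [end]
Varint 3: bytes[4:7] = CB EF 32 -> value 833483 (3 byte(s))
  byte[7]=0x61 cont=0 payload=0x61=97: acc |= 97<<0 -> acc=97 shift=7 [end]
Varint 4: bytes[7:8] = 61 -> value 97 (1 byte(s))
  byte[8]=0xC6 cont=1 payload=0x46=70: acc |= 70<<0 -> acc=70 shift=7
  byte[9]=0x3F cont=0 payload=0x3F=63: acc |= 63<<7 -> acc=8134 shift=14 [end]
Varint 5: bytes[8:10] = C6 3F -> value 8134 (2 byte(s))

Answer: 8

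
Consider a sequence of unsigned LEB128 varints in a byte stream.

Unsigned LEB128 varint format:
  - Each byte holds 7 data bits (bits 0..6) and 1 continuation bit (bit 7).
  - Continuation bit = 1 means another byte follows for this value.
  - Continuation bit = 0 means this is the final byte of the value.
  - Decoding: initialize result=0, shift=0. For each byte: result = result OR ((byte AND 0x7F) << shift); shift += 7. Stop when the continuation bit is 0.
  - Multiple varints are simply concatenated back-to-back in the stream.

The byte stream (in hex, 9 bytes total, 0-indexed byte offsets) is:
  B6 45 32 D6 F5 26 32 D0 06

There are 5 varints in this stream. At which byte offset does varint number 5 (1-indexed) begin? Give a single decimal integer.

  byte[0]=0xB6 cont=1 payload=0x36=54: acc |= 54<<0 -> acc=54 shift=7
  byte[1]=0x45 cont=0 payload=0x45=69: acc |= 69<<7 -> acc=8886 shift=14 [end]
Varint 1: bytes[0:2] = B6 45 -> value 8886 (2 byte(s))
  byte[2]=0x32 cont=0 payload=0x32=50: acc |= 50<<0 -> acc=50 shift=7 [end]
Varint 2: bytes[2:3] = 32 -> value 50 (1 byte(s))
  byte[3]=0xD6 cont=1 payload=0x56=86: acc |= 86<<0 -> acc=86 shift=7
  byte[4]=0xF5 cont=1 payload=0x75=117: acc |= 117<<7 -> acc=15062 shift=14
  byte[5]=0x26 cont=0 payload=0x26=38: acc |= 38<<14 -> acc=637654 shift=21 [end]
Varint 3: bytes[3:6] = D6 F5 26 -> value 637654 (3 byte(s))
  byte[6]=0x32 cont=0 payload=0x32=50: acc |= 50<<0 -> acc=50 shift=7 [end]
Varint 4: bytes[6:7] = 32 -> value 50 (1 byte(s))
  byte[7]=0xD0 cont=1 payload=0x50=80: acc |= 80<<0 -> acc=80 shift=7
  byte[8]=0x06 cont=0 payload=0x06=6: acc |= 6<<7 -> acc=848 shift=14 [end]
Varint 5: bytes[7:9] = D0 06 -> value 848 (2 byte(s))

Answer: 7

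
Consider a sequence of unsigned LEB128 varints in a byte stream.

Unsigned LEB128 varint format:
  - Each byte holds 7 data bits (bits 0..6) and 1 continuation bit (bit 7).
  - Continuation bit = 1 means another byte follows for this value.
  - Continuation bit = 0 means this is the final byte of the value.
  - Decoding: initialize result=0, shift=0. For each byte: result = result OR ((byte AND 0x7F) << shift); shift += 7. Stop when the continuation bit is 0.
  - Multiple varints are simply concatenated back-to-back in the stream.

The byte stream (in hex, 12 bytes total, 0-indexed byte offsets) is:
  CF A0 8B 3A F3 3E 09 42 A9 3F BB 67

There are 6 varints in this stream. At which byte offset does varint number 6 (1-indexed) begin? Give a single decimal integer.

  byte[0]=0xCF cont=1 payload=0x4F=79: acc |= 79<<0 -> acc=79 shift=7
  byte[1]=0xA0 cont=1 payload=0x20=32: acc |= 32<<7 -> acc=4175 shift=14
  byte[2]=0x8B cont=1 payload=0x0B=11: acc |= 11<<14 -> acc=184399 shift=21
  byte[3]=0x3A cont=0 payload=0x3A=58: acc |= 58<<21 -> acc=121819215 shift=28 [end]
Varint 1: bytes[0:4] = CF A0 8B 3A -> value 121819215 (4 byte(s))
  byte[4]=0xF3 cont=1 payload=0x73=115: acc |= 115<<0 -> acc=115 shift=7
  byte[5]=0x3E cont=0 payload=0x3E=62: acc |= 62<<7 -> acc=8051 shift=14 [end]
Varint 2: bytes[4:6] = F3 3E -> value 8051 (2 byte(s))
  byte[6]=0x09 cont=0 payload=0x09=9: acc |= 9<<0 -> acc=9 shift=7 [end]
Varint 3: bytes[6:7] = 09 -> value 9 (1 byte(s))
  byte[7]=0x42 cont=0 payload=0x42=66: acc |= 66<<0 -> acc=66 shift=7 [end]
Varint 4: bytes[7:8] = 42 -> value 66 (1 byte(s))
  byte[8]=0xA9 cont=1 payload=0x29=41: acc |= 41<<0 -> acc=41 shift=7
  byte[9]=0x3F cont=0 payload=0x3F=63: acc |= 63<<7 -> acc=8105 shift=14 [end]
Varint 5: bytes[8:10] = A9 3F -> value 8105 (2 byte(s))
  byte[10]=0xBB cont=1 payload=0x3B=59: acc |= 59<<0 -> acc=59 shift=7
  byte[11]=0x67 cont=0 payload=0x67=103: acc |= 103<<7 -> acc=13243 shift=14 [end]
Varint 6: bytes[10:12] = BB 67 -> value 13243 (2 byte(s))

Answer: 10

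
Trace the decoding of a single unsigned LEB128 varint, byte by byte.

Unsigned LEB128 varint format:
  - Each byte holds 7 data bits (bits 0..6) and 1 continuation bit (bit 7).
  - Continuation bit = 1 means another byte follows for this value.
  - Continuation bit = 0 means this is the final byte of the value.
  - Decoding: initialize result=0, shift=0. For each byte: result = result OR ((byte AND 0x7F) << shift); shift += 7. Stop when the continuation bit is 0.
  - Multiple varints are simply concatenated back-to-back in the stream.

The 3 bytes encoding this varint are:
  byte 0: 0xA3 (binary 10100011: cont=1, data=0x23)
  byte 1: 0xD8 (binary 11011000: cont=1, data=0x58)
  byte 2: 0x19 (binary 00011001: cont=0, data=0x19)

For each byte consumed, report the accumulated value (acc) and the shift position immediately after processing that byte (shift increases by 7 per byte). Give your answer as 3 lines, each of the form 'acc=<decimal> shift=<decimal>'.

byte 0=0xA3: payload=0x23=35, contrib = 35<<0 = 35; acc -> 35, shift -> 7
byte 1=0xD8: payload=0x58=88, contrib = 88<<7 = 11264; acc -> 11299, shift -> 14
byte 2=0x19: payload=0x19=25, contrib = 25<<14 = 409600; acc -> 420899, shift -> 21

Answer: acc=35 shift=7
acc=11299 shift=14
acc=420899 shift=21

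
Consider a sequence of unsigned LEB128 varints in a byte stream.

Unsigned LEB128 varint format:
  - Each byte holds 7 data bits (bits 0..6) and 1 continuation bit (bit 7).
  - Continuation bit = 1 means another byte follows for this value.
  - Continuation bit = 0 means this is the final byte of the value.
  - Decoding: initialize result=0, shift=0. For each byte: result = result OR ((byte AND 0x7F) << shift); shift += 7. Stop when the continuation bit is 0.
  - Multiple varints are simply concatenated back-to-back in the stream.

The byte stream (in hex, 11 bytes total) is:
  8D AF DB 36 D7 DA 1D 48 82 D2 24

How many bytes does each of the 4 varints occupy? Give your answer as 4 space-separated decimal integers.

  byte[0]=0x8D cont=1 payload=0x0D=13: acc |= 13<<0 -> acc=13 shift=7
  byte[1]=0xAF cont=1 payload=0x2F=47: acc |= 47<<7 -> acc=6029 shift=14
  byte[2]=0xDB cont=1 payload=0x5B=91: acc |= 91<<14 -> acc=1496973 shift=21
  byte[3]=0x36 cont=0 payload=0x36=54: acc |= 54<<21 -> acc=114743181 shift=28 [end]
Varint 1: bytes[0:4] = 8D AF DB 36 -> value 114743181 (4 byte(s))
  byte[4]=0xD7 cont=1 payload=0x57=87: acc |= 87<<0 -> acc=87 shift=7
  byte[5]=0xDA cont=1 payload=0x5A=90: acc |= 90<<7 -> acc=11607 shift=14
  byte[6]=0x1D cont=0 payload=0x1D=29: acc |= 29<<14 -> acc=486743 shift=21 [end]
Varint 2: bytes[4:7] = D7 DA 1D -> value 486743 (3 byte(s))
  byte[7]=0x48 cont=0 payload=0x48=72: acc |= 72<<0 -> acc=72 shift=7 [end]
Varint 3: bytes[7:8] = 48 -> value 72 (1 byte(s))
  byte[8]=0x82 cont=1 payload=0x02=2: acc |= 2<<0 -> acc=2 shift=7
  byte[9]=0xD2 cont=1 payload=0x52=82: acc |= 82<<7 -> acc=10498 shift=14
  byte[10]=0x24 cont=0 payload=0x24=36: acc |= 36<<14 -> acc=600322 shift=21 [end]
Varint 4: bytes[8:11] = 82 D2 24 -> value 600322 (3 byte(s))

Answer: 4 3 1 3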